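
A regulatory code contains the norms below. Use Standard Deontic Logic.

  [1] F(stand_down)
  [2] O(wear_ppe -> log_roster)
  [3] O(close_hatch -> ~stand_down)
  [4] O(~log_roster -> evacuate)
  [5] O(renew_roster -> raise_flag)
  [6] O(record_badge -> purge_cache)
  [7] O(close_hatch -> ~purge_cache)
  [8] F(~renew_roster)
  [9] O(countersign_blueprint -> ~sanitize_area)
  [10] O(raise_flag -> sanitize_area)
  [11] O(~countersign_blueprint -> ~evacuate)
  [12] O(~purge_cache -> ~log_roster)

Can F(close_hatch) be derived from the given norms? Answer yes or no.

Premise 8, F(~renew_roster), is equivalent to O(renew_roster).
With premise 5, O(renew_roster -> raise_flag), the K-axiom yields O(raise_flag).
With premise 10, O(raise_flag -> sanitize_area), the K-axiom yields O(sanitize_area).
Premise 9, O(countersign_blueprint -> ~sanitize_area), contraposes to O(sanitize_area -> ~countersign_blueprint); with O(sanitize_area) we get O(~countersign_blueprint).
With premise 11, O(~countersign_blueprint -> ~evacuate), the K-axiom yields O(~evacuate).
Premise 4 is O(~log_roster -> evacuate); contrapositively O(~evacuate -> log_roster). Since O(~evacuate) holds, K gives O(log_roster).
The contrapositive of premise 12 (O(~purge_cache -> ~log_roster)) is O(log_roster -> purge_cache), and O(log_roster) is already established, so O(purge_cache).
Premise 7 is O(close_hatch -> ~purge_cache); contrapositively O(purge_cache -> ~close_hatch). Since O(purge_cache) holds, K gives O(~close_hatch).
Premises 1, 2, 3, 6 do not contribute to this derivation.
So O(~close_hatch) holds, i.e. F(close_hatch). The claim follows.

Yes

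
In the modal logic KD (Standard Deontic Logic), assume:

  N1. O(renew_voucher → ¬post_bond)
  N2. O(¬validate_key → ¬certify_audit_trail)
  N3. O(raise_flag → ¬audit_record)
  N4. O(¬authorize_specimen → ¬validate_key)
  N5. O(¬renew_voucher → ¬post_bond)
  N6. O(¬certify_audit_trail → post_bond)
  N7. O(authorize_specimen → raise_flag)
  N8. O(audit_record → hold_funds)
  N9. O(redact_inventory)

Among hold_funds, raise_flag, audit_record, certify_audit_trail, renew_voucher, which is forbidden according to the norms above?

audit_record

By case analysis on ¬renew_voucher: premise 5 gives O(¬renew_voucher → ¬post_bond) and premise 1 gives O(renew_voucher → ¬post_bond), so O(¬post_bond) either way.
The contrapositive of premise 6 (O(¬certify_audit_trail → post_bond)) is O(¬post_bond → certify_audit_trail), and O(¬post_bond) is already established, so O(certify_audit_trail).
Premise 2, O(¬validate_key → ¬certify_audit_trail), contraposes to O(certify_audit_trail → validate_key); with O(certify_audit_trail) we get O(validate_key).
Premise 4 is O(¬authorize_specimen → ¬validate_key); contrapositively O(validate_key → authorize_specimen). Since O(validate_key) holds, K gives O(authorize_specimen).
Applying K to premise 7 (O(authorize_specimen → raise_flag)) and O(authorize_specimen) yields O(raise_flag).
Premise 3 is O(raise_flag → ¬audit_record); since O(raise_flag), deontic closure gives O(¬audit_record).
So O(¬audit_record) holds, i.e. audit_record is forbidden. None of the other listed options is forbidden under the premises.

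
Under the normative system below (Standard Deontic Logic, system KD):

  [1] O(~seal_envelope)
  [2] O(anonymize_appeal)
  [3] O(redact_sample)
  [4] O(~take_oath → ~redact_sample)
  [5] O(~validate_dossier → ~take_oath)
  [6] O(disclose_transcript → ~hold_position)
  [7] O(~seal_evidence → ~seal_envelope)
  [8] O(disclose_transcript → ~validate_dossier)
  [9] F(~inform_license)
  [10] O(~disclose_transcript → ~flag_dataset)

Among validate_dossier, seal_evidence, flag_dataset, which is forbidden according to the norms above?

flag_dataset

Premise 3 states O(redact_sample) outright.
The contrapositive of premise 4 (O(~take_oath → ~redact_sample)) is O(redact_sample → take_oath), and O(redact_sample) is already established, so O(take_oath).
Premise 5, O(~validate_dossier → ~take_oath), contraposes to O(take_oath → validate_dossier); with O(take_oath) we get O(validate_dossier).
Premise 8 is O(disclose_transcript → ~validate_dossier); contrapositively O(validate_dossier → ~disclose_transcript). Since O(validate_dossier) holds, K gives O(~disclose_transcript).
Premise 10 is O(~disclose_transcript → ~flag_dataset); since O(~disclose_transcript), deontic closure gives O(~flag_dataset).
So O(~flag_dataset) holds, i.e. flag_dataset is forbidden. None of the other listed options is forbidden under the premises.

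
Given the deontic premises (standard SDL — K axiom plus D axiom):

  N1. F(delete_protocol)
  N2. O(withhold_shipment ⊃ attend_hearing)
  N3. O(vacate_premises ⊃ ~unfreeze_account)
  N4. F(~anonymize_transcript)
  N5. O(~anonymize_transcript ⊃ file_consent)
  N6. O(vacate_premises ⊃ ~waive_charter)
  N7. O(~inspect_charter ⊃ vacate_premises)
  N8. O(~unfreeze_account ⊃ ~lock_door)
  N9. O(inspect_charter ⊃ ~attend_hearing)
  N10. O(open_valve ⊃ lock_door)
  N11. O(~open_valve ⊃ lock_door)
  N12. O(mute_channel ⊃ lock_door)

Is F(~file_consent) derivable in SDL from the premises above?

Premise 5 is O(~anonymize_transcript ⊃ file_consent), but O(~anonymize_transcript) is not derivable from the premises, so it does not yield O(file_consent).
No other premise forces O(file_consent). An ideal world satisfying every premise can still have ~file_consent true, so F(~file_consent) is not derivable.

No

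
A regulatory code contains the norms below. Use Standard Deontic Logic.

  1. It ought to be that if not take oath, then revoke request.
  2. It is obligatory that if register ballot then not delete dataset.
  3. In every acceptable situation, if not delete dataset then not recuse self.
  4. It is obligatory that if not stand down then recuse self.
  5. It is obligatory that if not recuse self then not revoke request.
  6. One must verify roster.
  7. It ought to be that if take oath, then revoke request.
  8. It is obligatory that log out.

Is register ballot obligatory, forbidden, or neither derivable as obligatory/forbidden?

By case analysis on ¬take_oath: premise 1 gives O(¬take_oath → revoke_request) and premise 7 gives O(take_oath → revoke_request), so O(revoke_request) either way.
Premise 5 is O(¬recuse_self → ¬revoke_request); contrapositively O(revoke_request → recuse_self). Since O(revoke_request) holds, K gives O(recuse_self).
Premise 3, O(¬delete_dataset → ¬recuse_self), contraposes to O(recuse_self → delete_dataset); with O(recuse_self) we get O(delete_dataset).
The contrapositive of premise 2 (O(register_ballot → ¬delete_dataset)) is O(delete_dataset → ¬register_ballot), and O(delete_dataset) is already established, so O(¬register_ballot).
Premises 4, 6, 8 do not contribute to this derivation.
Thus O(¬register_ballot), which is F(register_ballot): register_ballot is forbidden.

Forbidden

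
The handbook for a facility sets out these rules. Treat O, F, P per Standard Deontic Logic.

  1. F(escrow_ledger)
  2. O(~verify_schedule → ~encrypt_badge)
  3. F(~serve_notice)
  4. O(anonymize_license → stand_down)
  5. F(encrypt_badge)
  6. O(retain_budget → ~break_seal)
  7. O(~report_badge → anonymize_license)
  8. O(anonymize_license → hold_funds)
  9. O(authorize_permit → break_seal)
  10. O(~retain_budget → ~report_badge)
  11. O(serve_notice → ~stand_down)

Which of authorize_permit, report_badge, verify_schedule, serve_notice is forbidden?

F(~serve_notice) at premise 3 means O(serve_notice).
Applying K to premise 11 (O(serve_notice → ~stand_down)) and O(serve_notice) yields O(~stand_down).
The contrapositive of premise 4 (O(anonymize_license → stand_down)) is O(~stand_down → ~anonymize_license), and O(~stand_down) is already established, so O(~anonymize_license).
The contrapositive of premise 7 (O(~report_badge → anonymize_license)) is O(~anonymize_license → report_badge), and O(~anonymize_license) is already established, so O(report_badge).
Premise 10, O(~retain_budget → ~report_badge), contraposes to O(report_badge → retain_budget); with O(report_badge) we get O(retain_budget).
Applying K to premise 6 (O(retain_budget → ~break_seal)) and O(retain_budget) yields O(~break_seal).
Premise 9, O(authorize_permit → break_seal), contraposes to O(~break_seal → ~authorize_permit); with O(~break_seal) we get O(~authorize_permit).
So O(~authorize_permit) holds, i.e. authorize_permit is forbidden. None of the other listed options is forbidden under the premises.

authorize_permit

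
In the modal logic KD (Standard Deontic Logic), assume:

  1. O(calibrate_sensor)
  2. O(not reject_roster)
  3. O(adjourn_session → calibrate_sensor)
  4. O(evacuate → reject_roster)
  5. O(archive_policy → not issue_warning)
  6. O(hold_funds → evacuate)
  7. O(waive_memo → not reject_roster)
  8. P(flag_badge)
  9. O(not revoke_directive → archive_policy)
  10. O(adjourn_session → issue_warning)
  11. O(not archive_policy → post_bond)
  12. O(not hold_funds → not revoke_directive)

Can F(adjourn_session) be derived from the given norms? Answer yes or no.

Premise 2 states O(not reject_roster) outright.
The contrapositive of premise 4 (O(evacuate → reject_roster)) is O(not reject_roster → not evacuate), and O(not reject_roster) is already established, so O(not evacuate).
The contrapositive of premise 6 (O(hold_funds → evacuate)) is O(not evacuate → not hold_funds), and O(not evacuate) is already established, so O(not hold_funds).
Applying K to premise 12 (O(not hold_funds → not revoke_directive)) and O(not hold_funds) yields O(not revoke_directive).
Applying K to premise 9 (O(not revoke_directive → archive_policy)) and O(not revoke_directive) yields O(archive_policy).
From O(archive_policy) and premise 5, O(archive_policy → not issue_warning), we obtain O(not issue_warning).
Premise 10 is O(adjourn_session → issue_warning); contrapositively O(not issue_warning → not adjourn_session). Since O(not issue_warning) holds, K gives O(not adjourn_session).
Premises 1, 3, 7, 8, 11 do not contribute to this derivation.
So O(not adjourn_session) holds, i.e. F(adjourn_session). The claim follows.

Yes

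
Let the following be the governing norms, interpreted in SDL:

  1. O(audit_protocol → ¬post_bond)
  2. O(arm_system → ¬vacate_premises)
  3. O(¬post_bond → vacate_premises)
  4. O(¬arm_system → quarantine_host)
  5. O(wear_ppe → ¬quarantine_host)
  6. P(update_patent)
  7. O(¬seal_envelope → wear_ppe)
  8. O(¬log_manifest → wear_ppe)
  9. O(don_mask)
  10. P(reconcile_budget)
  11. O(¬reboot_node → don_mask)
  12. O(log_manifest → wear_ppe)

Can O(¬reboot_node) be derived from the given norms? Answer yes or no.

No

Premise 11 is O(¬reboot_node → don_mask); even if O(don_mask) held, inferring O(¬reboot_node) would be affirming the consequent — invalid.
No other premise forces O(¬reboot_node). An ideal world satisfying every premise can still have ¬reboot_node false, so O(¬reboot_node) is not derivable.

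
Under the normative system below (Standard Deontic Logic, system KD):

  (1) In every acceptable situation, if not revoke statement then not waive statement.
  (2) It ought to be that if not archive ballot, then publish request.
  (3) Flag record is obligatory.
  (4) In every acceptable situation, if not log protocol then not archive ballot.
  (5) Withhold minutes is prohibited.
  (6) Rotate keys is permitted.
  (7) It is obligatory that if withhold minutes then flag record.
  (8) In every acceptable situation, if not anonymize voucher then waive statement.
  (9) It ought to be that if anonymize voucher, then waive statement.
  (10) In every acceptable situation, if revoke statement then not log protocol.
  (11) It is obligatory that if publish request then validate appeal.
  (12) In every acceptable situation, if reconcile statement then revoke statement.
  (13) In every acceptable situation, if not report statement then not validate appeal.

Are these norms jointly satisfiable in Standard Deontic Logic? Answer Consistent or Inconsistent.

Premise 7 is O(withhold_minutes → flag_record); even if O(flag_record) held, inferring O(withhold_minutes) would be affirming the consequent — invalid.
So O(withhold_minutes) is not derivable, and the apparent clash with O(¬withhold_minutes) does not arise.
A world satisfying every obligation exists (e.g. anonymize_voucher=false, archive_ballot=false, flag_record=true, log_protocol=false, publish_request=true, reconcile_statement=false, report_statement=true, revoke_statement=true, rotate_keys=false, validate_appeal=true, waive_statement=true, withhold_minutes=false); no atom is both obligatory and forbidden, so the set is consistent.

Consistent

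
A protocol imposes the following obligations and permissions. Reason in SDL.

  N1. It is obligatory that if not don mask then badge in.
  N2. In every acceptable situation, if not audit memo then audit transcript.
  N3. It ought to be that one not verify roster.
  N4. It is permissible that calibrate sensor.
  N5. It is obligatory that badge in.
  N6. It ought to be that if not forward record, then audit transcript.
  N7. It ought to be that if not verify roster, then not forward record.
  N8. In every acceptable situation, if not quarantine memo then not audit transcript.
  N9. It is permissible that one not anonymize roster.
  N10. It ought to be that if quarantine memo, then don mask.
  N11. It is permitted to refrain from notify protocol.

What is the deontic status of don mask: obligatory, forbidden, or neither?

Obligatory

Premise 3 states O(¬verify_roster) outright.
From O(¬verify_roster) and premise 7, O(¬verify_roster → ¬forward_record), we obtain O(¬forward_record).
Applying K to premise 6 (O(¬forward_record → audit_transcript)) and O(¬forward_record) yields O(audit_transcript).
The contrapositive of premise 8 (O(¬quarantine_memo → ¬audit_transcript)) is O(audit_transcript → quarantine_memo), and O(audit_transcript) is already established, so O(quarantine_memo).
With premise 10, O(quarantine_memo → don_mask), the K-axiom yields O(don_mask).
Premises 1, 2, 4, 5, 9, 11 do not contribute to this derivation.
Hence don_mask is obligatory.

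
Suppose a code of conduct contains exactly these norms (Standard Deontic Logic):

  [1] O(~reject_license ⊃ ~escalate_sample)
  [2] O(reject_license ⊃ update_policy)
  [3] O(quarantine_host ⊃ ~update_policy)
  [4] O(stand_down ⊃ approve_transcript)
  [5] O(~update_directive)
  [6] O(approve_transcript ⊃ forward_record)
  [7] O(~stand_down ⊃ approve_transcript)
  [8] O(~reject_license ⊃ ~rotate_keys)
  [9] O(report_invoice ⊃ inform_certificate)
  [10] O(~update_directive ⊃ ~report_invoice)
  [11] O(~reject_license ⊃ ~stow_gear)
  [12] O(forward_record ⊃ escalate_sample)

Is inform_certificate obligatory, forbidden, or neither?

Premise 9 is O(report_invoice ⊃ inform_certificate), but O(report_invoice) is not derivable from the premises, so it does not yield O(inform_certificate).
No premise or chain of K-axiom applications forces O(inform_certificate), and none forces O(~inform_certificate). So inform_certificate is neither obligatory nor forbidden under these norms.

Neither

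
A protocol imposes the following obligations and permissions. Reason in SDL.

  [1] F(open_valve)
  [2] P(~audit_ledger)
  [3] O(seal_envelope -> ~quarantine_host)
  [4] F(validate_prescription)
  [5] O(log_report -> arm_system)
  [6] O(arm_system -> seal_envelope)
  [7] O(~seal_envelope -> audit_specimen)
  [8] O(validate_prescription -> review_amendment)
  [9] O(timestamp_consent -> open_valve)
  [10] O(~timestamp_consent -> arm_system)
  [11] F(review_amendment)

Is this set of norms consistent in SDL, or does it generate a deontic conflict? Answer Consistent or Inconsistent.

Consistent

Premise 8 is O(validate_prescription -> review_amendment), but O(validate_prescription) is not derivable from the premises, so it does not yield O(review_amendment).
So O(review_amendment) is not derivable, and the apparent clash with O(~review_amendment) does not arise.
A world satisfying every obligation exists (e.g. arm_system=true, audit_ledger=false, audit_specimen=false, log_report=false, open_valve=false, quarantine_host=false, review_amendment=false, seal_envelope=true, timestamp_consent=false, validate_prescription=false); no atom is both obligatory and forbidden, so the set is consistent.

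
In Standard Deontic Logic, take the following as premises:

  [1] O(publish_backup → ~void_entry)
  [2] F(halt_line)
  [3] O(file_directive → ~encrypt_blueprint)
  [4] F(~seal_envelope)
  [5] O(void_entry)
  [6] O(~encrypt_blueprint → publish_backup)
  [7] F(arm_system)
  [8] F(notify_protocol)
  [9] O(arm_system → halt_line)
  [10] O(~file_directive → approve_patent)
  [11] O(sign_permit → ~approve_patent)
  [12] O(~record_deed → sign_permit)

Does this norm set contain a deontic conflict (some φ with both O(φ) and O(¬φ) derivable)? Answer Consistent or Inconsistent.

Consistent

Premise 9 is O(arm_system → halt_line), but O(arm_system) is not derivable from the premises, so it does not yield O(halt_line).
So O(halt_line) is not derivable, and the apparent clash with O(~halt_line) does not arise.
A world satisfying every obligation exists (e.g. approve_patent=true, arm_system=false, encrypt_blueprint=true, file_directive=false, halt_line=false, notify_protocol=false, publish_backup=false, record_deed=true, seal_envelope=true, sign_permit=false, void_entry=true); no atom is both obligatory and forbidden, so the set is consistent.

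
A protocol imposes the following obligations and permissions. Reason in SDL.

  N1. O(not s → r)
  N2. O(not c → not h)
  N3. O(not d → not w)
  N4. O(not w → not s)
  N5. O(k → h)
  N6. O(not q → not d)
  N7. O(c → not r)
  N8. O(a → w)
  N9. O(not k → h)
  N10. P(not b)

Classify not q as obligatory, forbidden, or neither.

Forbidden

Premises 5 and 9 cover both cases: O(k → h) and O(not k → h). Since k ∨ not k is a tautology, O(h) follows.
The contrapositive of premise 2 (O(not c → not h)) is O(h → c), and O(h) is already established, so O(c).
Premise 7 is O(c → not r); since O(c), deontic closure gives O(not r).
The contrapositive of premise 1 (O(not s → r)) is O(not r → s), and O(not r) is already established, so O(s).
Premise 4 is O(not w → not s); contrapositively O(s → w). Since O(s) holds, K gives O(w).
Premise 3 is O(not d → not w); contrapositively O(w → d). Since O(w) holds, K gives O(d).
Premise 6, O(not q → not d), contraposes to O(d → q); with O(d) we get O(q).
Premises 8, 10 do not contribute to this derivation.
Thus O(q), which is F(not q): not q is forbidden.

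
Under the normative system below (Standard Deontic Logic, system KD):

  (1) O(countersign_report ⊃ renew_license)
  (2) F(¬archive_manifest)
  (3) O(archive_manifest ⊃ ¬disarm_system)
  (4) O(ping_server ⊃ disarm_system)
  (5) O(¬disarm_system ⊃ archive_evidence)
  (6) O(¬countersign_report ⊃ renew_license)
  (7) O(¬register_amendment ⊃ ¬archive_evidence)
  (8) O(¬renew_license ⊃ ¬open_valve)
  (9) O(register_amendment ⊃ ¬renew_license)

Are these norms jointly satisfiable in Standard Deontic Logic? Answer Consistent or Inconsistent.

Inconsistent

By case analysis on countersign_report: premise 1 gives O(countersign_report ⊃ renew_license) and premise 6 gives O(¬countersign_report ⊃ renew_license), so O(renew_license) either way.
The contrapositive of premise 9 (O(register_amendment ⊃ ¬renew_license)) is O(renew_license ⊃ ¬register_amendment), and O(renew_license) is already established, so O(¬register_amendment).
With premise 7, O(¬register_amendment ⊃ ¬archive_evidence), the K-axiom yields O(¬archive_evidence).
Premise 5, O(¬disarm_system ⊃ archive_evidence), contraposes to O(¬archive_evidence ⊃ disarm_system); with O(¬archive_evidence) we get O(disarm_system).
The contrapositive of premise 3 (O(archive_manifest ⊃ ¬disarm_system)) is O(disarm_system ⊃ ¬archive_manifest), and O(disarm_system) is already established, so O(¬archive_manifest).
However, F(¬archive_manifest) at premise 2 amounts to O(archive_manifest).
We now have both O(¬archive_manifest) and O(archive_manifest) — archive_manifest is simultaneously obligatory and forbidden, violating the D-axiom.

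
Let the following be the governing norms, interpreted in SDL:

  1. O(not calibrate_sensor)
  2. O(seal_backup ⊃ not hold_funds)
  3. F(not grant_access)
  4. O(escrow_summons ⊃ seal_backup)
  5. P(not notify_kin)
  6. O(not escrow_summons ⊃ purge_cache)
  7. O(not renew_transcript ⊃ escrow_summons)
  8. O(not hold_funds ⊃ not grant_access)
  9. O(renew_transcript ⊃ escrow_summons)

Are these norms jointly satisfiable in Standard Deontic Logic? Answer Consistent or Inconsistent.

Premises 9 and 7 cover both cases: O(renew_transcript ⊃ escrow_summons) and O(not renew_transcript ⊃ escrow_summons). Since renew_transcript ∨ not renew_transcript is a tautology, O(escrow_summons) follows.
With premise 4, O(escrow_summons ⊃ seal_backup), the K-axiom yields O(seal_backup).
Applying K to premise 2 (O(seal_backup ⊃ not hold_funds)) and O(seal_backup) yields O(not hold_funds).
Applying K to premise 8 (O(not hold_funds ⊃ not grant_access)) and O(not hold_funds) yields O(not grant_access).
However, F(not grant_access) at premise 3 amounts to O(grant_access).
We now have both O(not grant_access) and O(grant_access) — grant_access is simultaneously obligatory and forbidden, violating the D-axiom.

Inconsistent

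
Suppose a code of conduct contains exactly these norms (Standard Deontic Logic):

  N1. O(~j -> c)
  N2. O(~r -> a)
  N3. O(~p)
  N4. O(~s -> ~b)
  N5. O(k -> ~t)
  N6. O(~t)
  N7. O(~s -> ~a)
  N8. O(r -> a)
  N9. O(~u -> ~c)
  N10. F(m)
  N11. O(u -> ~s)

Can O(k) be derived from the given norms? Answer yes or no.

Premise 5 is O(k -> ~t); even if O(~t) held, inferring O(k) would be affirming the consequent — invalid.
No other premise forces O(k). An ideal world satisfying every premise can still have k false, so O(k) is not derivable.

No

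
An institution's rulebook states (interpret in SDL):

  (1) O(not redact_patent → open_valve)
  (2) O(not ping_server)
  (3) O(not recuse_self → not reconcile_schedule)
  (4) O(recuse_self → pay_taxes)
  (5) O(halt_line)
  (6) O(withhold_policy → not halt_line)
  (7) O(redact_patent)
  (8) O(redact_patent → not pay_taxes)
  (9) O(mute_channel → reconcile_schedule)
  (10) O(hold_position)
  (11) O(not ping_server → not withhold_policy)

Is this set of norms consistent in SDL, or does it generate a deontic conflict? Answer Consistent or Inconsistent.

Premise 6 is O(withhold_policy → not halt_line), but O(withhold_policy) is not derivable from the premises, so it does not yield O(not halt_line).
So O(not halt_line) is not derivable, and the apparent clash with O(halt_line) does not arise.
A world satisfying every obligation exists (e.g. halt_line=true, hold_position=true, mute_channel=false, open_valve=false, pay_taxes=false, ping_server=false, reconcile_schedule=false, recuse_self=false, redact_patent=true, withhold_policy=false); no atom is both obligatory and forbidden, so the set is consistent.

Consistent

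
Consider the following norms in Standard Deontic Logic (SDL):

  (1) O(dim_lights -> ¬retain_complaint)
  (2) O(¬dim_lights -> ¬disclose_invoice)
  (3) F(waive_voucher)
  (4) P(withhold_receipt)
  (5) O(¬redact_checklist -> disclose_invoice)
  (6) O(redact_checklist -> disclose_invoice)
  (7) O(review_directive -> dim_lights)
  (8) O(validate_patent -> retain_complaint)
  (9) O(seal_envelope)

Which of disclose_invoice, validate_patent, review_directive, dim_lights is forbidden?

By case analysis on ¬redact_checklist: premise 5 gives O(¬redact_checklist -> disclose_invoice) and premise 6 gives O(redact_checklist -> disclose_invoice), so O(disclose_invoice) either way.
Premise 2, O(¬dim_lights -> ¬disclose_invoice), contraposes to O(disclose_invoice -> dim_lights); with O(disclose_invoice) we get O(dim_lights).
From O(dim_lights) and premise 1, O(dim_lights -> ¬retain_complaint), we obtain O(¬retain_complaint).
Premise 8, O(validate_patent -> retain_complaint), contraposes to O(¬retain_complaint -> ¬validate_patent); with O(¬retain_complaint) we get O(¬validate_patent).
So O(¬validate_patent) holds, i.e. validate_patent is forbidden. None of the other listed options is forbidden under the premises.

validate_patent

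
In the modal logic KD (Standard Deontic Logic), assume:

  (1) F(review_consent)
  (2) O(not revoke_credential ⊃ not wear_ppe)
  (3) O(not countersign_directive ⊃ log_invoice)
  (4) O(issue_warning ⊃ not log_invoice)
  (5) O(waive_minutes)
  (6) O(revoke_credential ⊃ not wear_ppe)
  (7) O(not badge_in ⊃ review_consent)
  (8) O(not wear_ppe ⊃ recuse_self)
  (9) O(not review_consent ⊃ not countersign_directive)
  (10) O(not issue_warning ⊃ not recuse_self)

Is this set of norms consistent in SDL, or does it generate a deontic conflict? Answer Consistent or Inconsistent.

Premises 2 and 6 are O(not revoke_credential ⊃ not wear_ppe) and O(revoke_credential ⊃ not wear_ppe); every ideal world satisfies not revoke_credential or revoke_credential, so in either case not wear_ppe holds — hence O(not wear_ppe).
Applying K to premise 8 (O(not wear_ppe ⊃ recuse_self)) and O(not wear_ppe) yields O(recuse_self).
The contrapositive of premise 10 (O(not issue_warning ⊃ not recuse_self)) is O(recuse_self ⊃ issue_warning), and O(recuse_self) is already established, so O(issue_warning).
Applying K to premise 4 (O(issue_warning ⊃ not log_invoice)) and O(issue_warning) yields O(not log_invoice).
Premise 3, O(not countersign_directive ⊃ log_invoice), contraposes to O(not log_invoice ⊃ countersign_directive); with O(not log_invoice) we get O(countersign_directive).
Premise 9 is O(not review_consent ⊃ not countersign_directive); contrapositively O(countersign_directive ⊃ review_consent). Since O(countersign_directive) holds, K gives O(review_consent).
Yet premise 1 is F(review_consent), i.e. O(not review_consent).
We now have both O(review_consent) and O(not review_consent) — review_consent is simultaneously obligatory and forbidden, violating the D-axiom.

Inconsistent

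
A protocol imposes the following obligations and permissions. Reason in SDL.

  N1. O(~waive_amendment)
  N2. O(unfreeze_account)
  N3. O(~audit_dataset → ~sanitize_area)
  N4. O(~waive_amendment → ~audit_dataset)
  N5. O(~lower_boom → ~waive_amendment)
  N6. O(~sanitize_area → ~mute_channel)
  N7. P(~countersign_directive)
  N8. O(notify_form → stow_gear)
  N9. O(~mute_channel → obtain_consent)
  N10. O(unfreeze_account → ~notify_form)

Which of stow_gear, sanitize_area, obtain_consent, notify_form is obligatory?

obtain_consent

Premise 1 states O(~waive_amendment) outright.
With premise 4, O(~waive_amendment → ~audit_dataset), the K-axiom yields O(~audit_dataset).
From O(~audit_dataset) and premise 3, O(~audit_dataset → ~sanitize_area), we obtain O(~sanitize_area).
With premise 6, O(~sanitize_area → ~mute_channel), the K-axiom yields O(~mute_channel).
Premise 9 is O(~mute_channel → obtain_consent); since O(~mute_channel), deontic closure gives O(obtain_consent).
So O(obtain_consent) holds — obtain_consent is obligatory. None of the other listed options is made obligatory by any chain of premises.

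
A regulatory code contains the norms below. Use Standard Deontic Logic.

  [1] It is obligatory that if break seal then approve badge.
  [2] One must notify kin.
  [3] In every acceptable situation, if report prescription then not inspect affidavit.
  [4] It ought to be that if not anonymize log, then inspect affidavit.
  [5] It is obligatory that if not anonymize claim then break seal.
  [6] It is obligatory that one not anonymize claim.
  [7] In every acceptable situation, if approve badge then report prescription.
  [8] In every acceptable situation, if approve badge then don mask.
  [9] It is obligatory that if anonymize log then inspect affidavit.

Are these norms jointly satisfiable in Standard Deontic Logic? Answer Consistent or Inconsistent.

Inconsistent

Premises 4 and 9 are O(¬anonymize_log → inspect_affidavit) and O(anonymize_log → inspect_affidavit); every ideal world satisfies ¬anonymize_log or anonymize_log, so in either case inspect_affidavit holds — hence O(inspect_affidavit).
The contrapositive of premise 3 (O(report_prescription → ¬inspect_affidavit)) is O(inspect_affidavit → ¬report_prescription), and O(inspect_affidavit) is already established, so O(¬report_prescription).
The contrapositive of premise 7 (O(approve_badge → report_prescription)) is O(¬report_prescription → ¬approve_badge), and O(¬report_prescription) is already established, so O(¬approve_badge).
Premise 1, O(break_seal → approve_badge), contraposes to O(¬approve_badge → ¬break_seal); with O(¬approve_badge) we get O(¬break_seal).
The contrapositive of premise 5 (O(¬anonymize_claim → break_seal)) is O(¬break_seal → anonymize_claim), and O(¬break_seal) is already established, so O(anonymize_claim).
But premise 6 directly asserts O(¬anonymize_claim).
We now have both O(anonymize_claim) and O(¬anonymize_claim) — anonymize_claim is simultaneously obligatory and forbidden, violating the D-axiom.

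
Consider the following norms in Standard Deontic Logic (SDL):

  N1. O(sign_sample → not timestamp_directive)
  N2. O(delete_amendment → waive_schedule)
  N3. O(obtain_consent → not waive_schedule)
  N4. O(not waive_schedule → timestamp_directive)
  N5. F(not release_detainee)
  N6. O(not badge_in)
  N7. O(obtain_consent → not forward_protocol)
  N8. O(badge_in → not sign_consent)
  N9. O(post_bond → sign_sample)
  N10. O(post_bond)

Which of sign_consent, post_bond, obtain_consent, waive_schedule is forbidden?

obtain_consent

Premise 10 states O(post_bond) outright.
From O(post_bond) and premise 9, O(post_bond → sign_sample), we obtain O(sign_sample).
With premise 1, O(sign_sample → not timestamp_directive), the K-axiom yields O(not timestamp_directive).
Premise 4 is O(not waive_schedule → timestamp_directive); contrapositively O(not timestamp_directive → waive_schedule). Since O(not timestamp_directive) holds, K gives O(waive_schedule).
Premise 3 is O(obtain_consent → not waive_schedule); contrapositively O(waive_schedule → not obtain_consent). Since O(waive_schedule) holds, K gives O(not obtain_consent).
So O(not obtain_consent) holds, i.e. obtain_consent is forbidden. None of the other listed options is forbidden under the premises.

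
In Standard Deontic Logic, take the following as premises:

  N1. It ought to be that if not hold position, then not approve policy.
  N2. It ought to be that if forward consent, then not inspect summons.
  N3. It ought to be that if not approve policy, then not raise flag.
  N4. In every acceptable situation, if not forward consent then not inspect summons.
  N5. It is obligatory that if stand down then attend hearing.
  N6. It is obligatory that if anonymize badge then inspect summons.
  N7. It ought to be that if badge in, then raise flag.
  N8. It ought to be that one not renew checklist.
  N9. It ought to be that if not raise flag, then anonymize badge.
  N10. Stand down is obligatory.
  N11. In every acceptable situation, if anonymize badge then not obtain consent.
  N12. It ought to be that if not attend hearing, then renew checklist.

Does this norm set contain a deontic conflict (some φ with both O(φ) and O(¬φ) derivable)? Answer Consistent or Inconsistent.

Consistent

Premise 12 is O(¬attend_hearing → renew_checklist), but O(¬attend_hearing) is not derivable from the premises, so it does not yield O(renew_checklist).
So O(renew_checklist) is not derivable, and the apparent clash with O(¬renew_checklist) does not arise.
A world satisfying every obligation exists (e.g. anonymize_badge=false, approve_policy=true, attend_hearing=true, badge_in=false, forward_consent=false, hold_position=true, inspect_summons=false, obtain_consent=false, raise_flag=true, renew_checklist=false, stand_down=true); no atom is both obligatory and forbidden, so the set is consistent.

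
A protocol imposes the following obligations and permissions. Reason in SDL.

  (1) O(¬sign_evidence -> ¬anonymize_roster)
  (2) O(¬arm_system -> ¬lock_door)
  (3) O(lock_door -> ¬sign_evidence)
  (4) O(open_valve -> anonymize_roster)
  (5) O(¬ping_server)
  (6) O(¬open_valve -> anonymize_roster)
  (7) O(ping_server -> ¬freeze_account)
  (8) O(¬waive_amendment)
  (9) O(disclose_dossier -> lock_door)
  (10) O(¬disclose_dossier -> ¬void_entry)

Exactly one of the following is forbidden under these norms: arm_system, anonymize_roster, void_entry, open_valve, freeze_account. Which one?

Premises 4 and 6 cover both cases: O(open_valve -> anonymize_roster) and O(¬open_valve -> anonymize_roster). Since open_valve ∨ ¬open_valve is a tautology, O(anonymize_roster) follows.
Premise 1, O(¬sign_evidence -> ¬anonymize_roster), contraposes to O(anonymize_roster -> sign_evidence); with O(anonymize_roster) we get O(sign_evidence).
Premise 3 is O(lock_door -> ¬sign_evidence); contrapositively O(sign_evidence -> ¬lock_door). Since O(sign_evidence) holds, K gives O(¬lock_door).
The contrapositive of premise 9 (O(disclose_dossier -> lock_door)) is O(¬lock_door -> ¬disclose_dossier), and O(¬lock_door) is already established, so O(¬disclose_dossier).
From O(¬disclose_dossier) and premise 10, O(¬disclose_dossier -> ¬void_entry), we obtain O(¬void_entry).
So O(¬void_entry) holds, i.e. void_entry is forbidden. None of the other listed options is forbidden under the premises.

void_entry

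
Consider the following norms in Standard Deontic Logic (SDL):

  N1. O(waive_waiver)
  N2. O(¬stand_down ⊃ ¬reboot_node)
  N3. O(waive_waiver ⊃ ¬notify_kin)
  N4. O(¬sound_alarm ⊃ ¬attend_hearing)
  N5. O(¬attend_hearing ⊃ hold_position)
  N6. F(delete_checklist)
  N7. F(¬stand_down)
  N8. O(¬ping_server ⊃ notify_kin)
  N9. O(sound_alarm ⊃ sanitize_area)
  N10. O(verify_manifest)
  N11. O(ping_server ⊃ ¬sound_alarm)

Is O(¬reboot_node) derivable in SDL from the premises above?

Premise 2 is O(¬stand_down ⊃ ¬reboot_node), but O(¬stand_down) is not derivable from the premises, so it does not yield O(¬reboot_node).
No other premise forces O(¬reboot_node). An ideal world satisfying every premise can still have ¬reboot_node false, so O(¬reboot_node) is not derivable.

No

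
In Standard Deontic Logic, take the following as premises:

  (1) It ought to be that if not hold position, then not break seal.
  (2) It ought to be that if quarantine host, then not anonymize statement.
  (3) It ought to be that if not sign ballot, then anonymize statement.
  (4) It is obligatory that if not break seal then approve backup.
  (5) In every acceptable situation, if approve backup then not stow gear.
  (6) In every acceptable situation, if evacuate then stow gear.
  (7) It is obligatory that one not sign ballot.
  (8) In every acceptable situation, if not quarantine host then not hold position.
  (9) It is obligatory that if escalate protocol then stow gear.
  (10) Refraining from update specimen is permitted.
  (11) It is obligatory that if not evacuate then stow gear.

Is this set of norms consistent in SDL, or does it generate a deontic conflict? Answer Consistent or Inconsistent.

Premises 11 and 6 are O(¬evacuate → stow_gear) and O(evacuate → stow_gear); every ideal world satisfies ¬evacuate or evacuate, so in either case stow_gear holds — hence O(stow_gear).
Premise 5 is O(approve_backup → ¬stow_gear); contrapositively O(stow_gear → ¬approve_backup). Since O(stow_gear) holds, K gives O(¬approve_backup).
Premise 4, O(¬break_seal → approve_backup), contraposes to O(¬approve_backup → break_seal); with O(¬approve_backup) we get O(break_seal).
Premise 1 is O(¬hold_position → ¬break_seal); contrapositively O(break_seal → hold_position). Since O(break_seal) holds, K gives O(hold_position).
Premise 8 is O(¬quarantine_host → ¬hold_position); contrapositively O(hold_position → quarantine_host). Since O(hold_position) holds, K gives O(quarantine_host).
Premise 2 is O(quarantine_host → ¬anonymize_statement); since O(quarantine_host), deontic closure gives O(¬anonymize_statement).
Premise 3 is O(¬sign_ballot → anonymize_statement); contrapositively O(¬anonymize_statement → sign_ballot). Since O(¬anonymize_statement) holds, K gives O(sign_ballot).
But premise 7 directly asserts O(¬sign_ballot).
We now have both O(sign_ballot) and O(¬sign_ballot) — sign_ballot is simultaneously obligatory and forbidden, violating the D-axiom.

Inconsistent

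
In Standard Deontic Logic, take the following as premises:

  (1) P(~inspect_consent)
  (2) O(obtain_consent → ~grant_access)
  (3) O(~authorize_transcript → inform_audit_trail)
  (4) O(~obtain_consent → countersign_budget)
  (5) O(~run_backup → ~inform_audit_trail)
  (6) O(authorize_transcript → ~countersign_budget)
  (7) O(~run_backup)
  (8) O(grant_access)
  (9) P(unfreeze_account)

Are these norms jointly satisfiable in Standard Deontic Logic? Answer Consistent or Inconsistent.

Inconsistent

From premise 8 we have O(grant_access).
Premise 2 is O(obtain_consent → ~grant_access); contrapositively O(grant_access → ~obtain_consent). Since O(grant_access) holds, K gives O(~obtain_consent).
From O(~obtain_consent) and premise 4, O(~obtain_consent → countersign_budget), we obtain O(countersign_budget).
Premise 6, O(authorize_transcript → ~countersign_budget), contraposes to O(countersign_budget → ~authorize_transcript); with O(countersign_budget) we get O(~authorize_transcript).
Premise 3 is O(~authorize_transcript → inform_audit_trail); since O(~authorize_transcript), deontic closure gives O(inform_audit_trail).
The contrapositive of premise 5 (O(~run_backup → ~inform_audit_trail)) is O(inform_audit_trail → run_backup), and O(inform_audit_trail) is already established, so O(run_backup).
Yet premise 7 states O(~run_backup).
We now have both O(run_backup) and O(~run_backup) — run_backup is simultaneously obligatory and forbidden, violating the D-axiom.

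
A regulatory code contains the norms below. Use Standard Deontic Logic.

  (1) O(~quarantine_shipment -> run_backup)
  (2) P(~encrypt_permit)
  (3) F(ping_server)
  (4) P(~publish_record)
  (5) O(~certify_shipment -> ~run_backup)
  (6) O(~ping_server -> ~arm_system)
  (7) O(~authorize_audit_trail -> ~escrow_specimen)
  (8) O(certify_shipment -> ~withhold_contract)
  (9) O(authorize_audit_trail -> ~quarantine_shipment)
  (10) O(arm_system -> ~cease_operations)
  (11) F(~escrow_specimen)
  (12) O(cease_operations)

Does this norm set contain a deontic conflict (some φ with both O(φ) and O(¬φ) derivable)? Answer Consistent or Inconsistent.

Consistent

Premise 10 is O(arm_system -> ~cease_operations), but O(arm_system) is not derivable from the premises, so it does not yield O(~cease_operations).
So O(~cease_operations) is not derivable, and the apparent clash with O(cease_operations) does not arise.
A world satisfying every obligation exists (e.g. arm_system=false, authorize_audit_trail=true, cease_operations=true, certify_shipment=true, encrypt_permit=false, escrow_specimen=true, ping_server=false, publish_record=false, quarantine_shipment=false, run_backup=true, withhold_contract=false); no atom is both obligatory and forbidden, so the set is consistent.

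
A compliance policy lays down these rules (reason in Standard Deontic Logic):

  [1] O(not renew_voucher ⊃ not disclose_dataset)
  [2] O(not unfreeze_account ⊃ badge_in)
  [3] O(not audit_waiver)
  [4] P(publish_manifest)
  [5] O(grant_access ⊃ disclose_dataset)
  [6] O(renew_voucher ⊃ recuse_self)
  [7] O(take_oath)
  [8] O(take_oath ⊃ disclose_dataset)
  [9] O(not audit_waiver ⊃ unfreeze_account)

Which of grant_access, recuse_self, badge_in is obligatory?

recuse_self

Premise 7 gives O(take_oath).
From O(take_oath) and premise 8, O(take_oath ⊃ disclose_dataset), we obtain O(disclose_dataset).
Premise 1, O(not renew_voucher ⊃ not disclose_dataset), contraposes to O(disclose_dataset ⊃ renew_voucher); with O(disclose_dataset) we get O(renew_voucher).
From O(renew_voucher) and premise 6, O(renew_voucher ⊃ recuse_self), we obtain O(recuse_self).
So O(recuse_self) holds — recuse_self is obligatory. None of the other listed options is made obligatory by any chain of premises.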